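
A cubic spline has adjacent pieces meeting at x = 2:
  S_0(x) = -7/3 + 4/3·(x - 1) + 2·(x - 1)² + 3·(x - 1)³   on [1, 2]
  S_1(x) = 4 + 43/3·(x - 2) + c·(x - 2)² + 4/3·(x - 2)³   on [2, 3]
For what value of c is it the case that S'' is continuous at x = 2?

S_0''(x) = 4 + 18·(x - 1), so S_0''(2) = 22. On the right, S_1''(2) = 2c, so c = 11.

11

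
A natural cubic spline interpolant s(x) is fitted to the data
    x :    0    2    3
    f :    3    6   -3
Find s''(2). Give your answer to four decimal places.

Let M_i = s''(x_i). Step sizes h_i = 2, 1; slopes of the chords Δ_i = (y_(i+1) - y_i)/h_i = 3/2, -9.
  2·M_0 + 6·M_1 + 1·M_2 = 6(Δ_1 - Δ_0) = -63
Natural end conditions: M_0 = M_2 = 0.
Solving the tridiagonal system: M_0 = 0, M_1 = -21/2, M_2 = 0.

-10.5000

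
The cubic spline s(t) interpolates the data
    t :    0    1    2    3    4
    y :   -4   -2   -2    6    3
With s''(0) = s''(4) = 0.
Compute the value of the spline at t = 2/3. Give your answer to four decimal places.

-2.1839

Write σ_i for s''(x_i). With h_i = 1, 1, 1, 1 and divided differences Δ_i = 2, 0, 8, -3, the continuity of s' gives the tridiagonal system
  1·σ_0 + 4·σ_1 + 1·σ_2 = 6(Δ_1 - Δ_0) = -12
  1·σ_1 + 4·σ_2 + 1·σ_3 = 6(Δ_2 - Δ_1) = 48
  1·σ_2 + 4·σ_3 + 1·σ_4 = 6(Δ_3 - Δ_2) = -66
Natural end conditions: σ_0 = σ_4 = 0.
Solving: σ_0 = 0, σ_1 = -219/28, σ_2 = 135/7, σ_3 = -597/28, σ_4 = 0.
On [0, 1], s(t) = -4 + 185/56·t + 0·t² - 73/56·t³.
With t = 2/3: s(2/3) = -1651/756.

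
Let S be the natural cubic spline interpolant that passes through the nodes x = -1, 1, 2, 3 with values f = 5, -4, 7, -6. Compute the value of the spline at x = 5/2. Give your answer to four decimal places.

Write m_i for S''(x_i). With h_i = 2, 1, 1 and divided differences Δ_i = -9/2, 11, -13, the continuity of S' gives the tridiagonal system
  2·m_0 + 6·m_1 + 1·m_2 = 6(Δ_1 - Δ_0) = 93
  1·m_1 + 4·m_2 + 1·m_3 = 6(Δ_2 - Δ_1) = -144
Natural end conditions: m_0 = m_3 = 0.
Solving: m_0 = 0, m_1 = 516/23, m_2 = -957/23, m_3 = 0.
On [2, 3], S(x) = 7 + 20/23·(x - 2) - 957/46·(x - 2)² + 319/46·(x - 2)³.
With (x - 2) = 1/2: S(5/2) = 1141/368.

3.1005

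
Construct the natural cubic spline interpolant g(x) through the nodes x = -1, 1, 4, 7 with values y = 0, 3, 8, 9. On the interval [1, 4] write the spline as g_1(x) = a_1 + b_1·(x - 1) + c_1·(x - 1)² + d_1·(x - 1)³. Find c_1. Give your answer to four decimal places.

0.1622

Let M_i = g''(x_i). Step sizes h_i = 2, 3, 3; slopes of the chords Δ_i = (y_(i+1) - y_i)/h_i = 3/2, 5/3, 1/3.
  2·M_0 + 10·M_1 + 3·M_2 = 6(Δ_1 - Δ_0) = 1
  3·M_1 + 12·M_2 + 3·M_3 = 6(Δ_2 - Δ_1) = -8
Natural end conditions: M_0 = M_3 = 0.
Forward elimination and back-substitution give M_0 = 0, M_1 = 12/37, M_2 = -83/111, M_3 = 0.
On [1, 4], with g_1(x) = a_1 + b_1·(x - 1) + c_1·(x - 1)² + d_1·(x - 1)³: c_1 = M_1/2 = 6/37, d_1 = (M_2 - M_1)/(6h_1) = -119/1998, b_1 = Δ_1 - h_1(2M_1 + M_2)/6 = 127/74.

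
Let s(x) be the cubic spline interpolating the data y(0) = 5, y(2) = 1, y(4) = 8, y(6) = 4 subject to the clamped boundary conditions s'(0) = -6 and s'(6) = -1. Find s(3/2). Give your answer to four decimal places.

Let σ_i = s''(x_i). Step sizes h_i = 2, 2, 2; slopes of the chords Δ_i = (y_(i+1) - y_i)/h_i = -2, 7/2, -2.
  2·σ_0 + 8·σ_1 + 2·σ_2 = 6(Δ_1 - Δ_0) = 33
  2·σ_1 + 8·σ_2 + 2·σ_3 = 6(Δ_2 - Δ_1) = -33
Clamped end conditions give two more equations: 2h_0·σ_0 + h_0·σ_1 = 6(Δ_0 - s'(0)) = 24 and h_2·σ_2 + 2h_2·σ_3 = 6(s'(6) - Δ_2) = 6.
Forward elimination and back-substitution give σ_0 = 107/30, σ_1 = 73/15, σ_2 = -98/15, σ_3 = 143/30.
On [0, 2], s(x) = 5 - 6·x + 107/60·x² + 13/120·x³.
With x = 3/2: s(3/2) = 121/320.

0.3781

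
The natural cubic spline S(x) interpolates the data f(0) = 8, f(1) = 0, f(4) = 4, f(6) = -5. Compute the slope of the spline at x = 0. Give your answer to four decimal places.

Write m_i for S''(x_i). With h_i = 1, 3, 2 and divided differences Δ_i = -8, 4/3, -9/2, the continuity of S' gives the tridiagonal system
  1·m_0 + 8·m_1 + 3·m_2 = 6(Δ_1 - Δ_0) = 56
  3·m_1 + 10·m_2 + 2·m_3 = 6(Δ_2 - Δ_1) = -35
Natural end conditions: m_0 = m_3 = 0.
Solving the tridiagonal system: m_0 = 0, m_1 = 665/71, m_2 = -448/71, m_3 = 0.
On [0, 1], S'(x) = b_0 + 2c_0·x + 3d_0·x² with b_0 = Δ_0 - h_0(2m_0 + m_1)/6 = -4073/426, c_0 = m_0/2 = 0, d_0 = (m_1 - m_0)/(6h_0) = 665/426. So S'(0) = -4073/426.

-9.5610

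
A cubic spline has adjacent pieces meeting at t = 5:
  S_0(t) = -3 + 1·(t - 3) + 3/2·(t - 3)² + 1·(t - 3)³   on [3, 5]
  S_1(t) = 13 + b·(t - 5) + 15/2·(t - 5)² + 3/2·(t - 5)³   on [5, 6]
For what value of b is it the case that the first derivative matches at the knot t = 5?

S_0'(t) = 1 + 3·(t - 3) + 3·(t - 3)², so S_0'(5) = 19. On the right, S_1'(5) = b, so b = 19.

19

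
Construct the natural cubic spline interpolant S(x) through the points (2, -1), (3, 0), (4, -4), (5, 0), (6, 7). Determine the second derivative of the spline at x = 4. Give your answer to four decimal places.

Put σ_i = S'' at the i-th knot. Here h = (1, 1, 1, 1) and Δ = (1, -4, 4, 7), so the interior equations h_(i-1)·σ_(i-1) + 2(h_(i-1)+h_i)·σ_i + h_i·σ_(i+1) = 6(Δ_i − Δ_(i-1)) read
  1·σ_0 + 4·σ_1 + 1·σ_2 = 6(Δ_1 - Δ_0) = -30
  1·σ_1 + 4·σ_2 + 1·σ_3 = 6(Δ_2 - Δ_1) = 48
  1·σ_2 + 4·σ_3 + 1·σ_4 = 6(Δ_3 - Δ_2) = 18
Natural end conditions: σ_0 = σ_4 = 0.
Solving: σ_0 = 0, σ_1 = -78/7, σ_2 = 102/7, σ_3 = 6/7, σ_4 = 0.

14.5714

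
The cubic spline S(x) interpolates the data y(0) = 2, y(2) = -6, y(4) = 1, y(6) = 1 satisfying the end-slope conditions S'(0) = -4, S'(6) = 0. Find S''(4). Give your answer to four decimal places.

-5.2667

With M_i denoting the second derivative at x_i, h_i = 2, 2, 2, and Δ_i = (y_(i+1) − y_i)/h_i = -4, 7/2, 0:
  2·M_0 + 8·M_1 + 2·M_2 = 6(Δ_1 - Δ_0) = 45
  2·M_1 + 8·M_2 + 2·M_3 = 6(Δ_2 - Δ_1) = -21
Clamped end conditions give two more equations: 2h_0·M_0 + h_0·M_1 = 6(Δ_0 - S'(0)) = 0 and h_2·M_2 + 2h_2·M_3 = 6(S'(6) - Δ_2) = 0.
Hence M_0 = -119/30, M_1 = 119/15, M_2 = -79/15, M_3 = 79/30.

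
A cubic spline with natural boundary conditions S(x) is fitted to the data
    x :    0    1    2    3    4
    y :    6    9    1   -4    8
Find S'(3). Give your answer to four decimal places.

3.7143

Let m_i = S''(x_i). Step sizes h_i = 1, 1, 1, 1; slopes of the chords Δ_i = (y_(i+1) - y_i)/h_i = 3, -8, -5, 12.
  1·m_0 + 4·m_1 + 1·m_2 = 6(Δ_1 - Δ_0) = -66
  1·m_1 + 4·m_2 + 1·m_3 = 6(Δ_2 - Δ_1) = 18
  1·m_2 + 4·m_3 + 1·m_4 = 6(Δ_3 - Δ_2) = 102
Natural end conditions: m_0 = m_4 = 0.
Forward elimination and back-substitution give m_0 = 0, m_1 = -120/7, m_2 = 18/7, m_3 = 174/7, m_4 = 0.
On [3, 4], S'(x) = b_3 + 2c_3·(x - 3) + 3d_3·(x - 3)² with b_3 = Δ_3 - h_3(2m_3 + m_4)/6 = 26/7, c_3 = m_3/2 = 87/7, d_3 = (m_4 - m_3)/(6h_3) = -29/7. So S'(3) = 26/7.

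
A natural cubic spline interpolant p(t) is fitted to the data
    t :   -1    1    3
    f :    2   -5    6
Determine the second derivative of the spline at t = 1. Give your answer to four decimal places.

With m_i denoting the second derivative at x_i, h_i = 2, 2, and Δ_i = (y_(i+1) − y_i)/h_i = -7/2, 11/2:
  2·m_0 + 8·m_1 + 2·m_2 = 6(Δ_1 - Δ_0) = 54
Natural end conditions: m_0 = m_2 = 0.
Solving: m_0 = 0, m_1 = 27/4, m_2 = 0.

6.7500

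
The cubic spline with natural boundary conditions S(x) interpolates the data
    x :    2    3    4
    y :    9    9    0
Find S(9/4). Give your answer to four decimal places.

Write M_i for S''(x_i). With h_i = 1, 1 and divided differences Δ_i = 0, -9, the continuity of S' gives the tridiagonal system
  1·M_0 + 4·M_1 + 1·M_2 = 6(Δ_1 - Δ_0) = -54
Natural end conditions: M_0 = M_2 = 0.
Solving the tridiagonal system: M_0 = 0, M_1 = -27/2, M_2 = 0.
On [2, 3], S(x) = 9 + 9/4·(x - 2) + 0·(x - 2)² - 9/4·(x - 2)³.
With (x - 2) = 1/4: S(9/4) = 2439/256.

9.5273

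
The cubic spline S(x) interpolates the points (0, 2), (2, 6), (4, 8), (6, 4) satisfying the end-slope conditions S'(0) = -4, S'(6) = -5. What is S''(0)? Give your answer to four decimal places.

Put σ_i = S'' at the i-th knot. Here h = (2, 2, 2) and Δ = (2, 1, -2), so the interior equations h_(i-1)·σ_(i-1) + 2(h_(i-1)+h_i)·σ_i + h_i·σ_(i+1) = 6(Δ_i − Δ_(i-1)) read
  2·σ_0 + 8·σ_1 + 2·σ_2 = 6(Δ_1 - Δ_0) = -6
  2·σ_1 + 8·σ_2 + 2·σ_3 = 6(Δ_2 - Δ_1) = -18
Clamped end conditions give two more equations: 2h_0·σ_0 + h_0·σ_1 = 6(Δ_0 - S'(0)) = 36 and h_2·σ_2 + 2h_2·σ_3 = 6(S'(6) - Δ_2) = -18.
Solving the tridiagonal system: σ_0 = 32/3, σ_1 = -10/3, σ_2 = -1/3, σ_3 = -13/3.

10.6667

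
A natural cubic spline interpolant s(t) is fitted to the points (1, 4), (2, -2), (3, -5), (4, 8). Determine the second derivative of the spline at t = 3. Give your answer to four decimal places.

24.4000

With M_i denoting the second derivative at x_i, h_i = 1, 1, 1, and Δ_i = (y_(i+1) − y_i)/h_i = -6, -3, 13:
  1·M_0 + 4·M_1 + 1·M_2 = 6(Δ_1 - Δ_0) = 18
  1·M_1 + 4·M_2 + 1·M_3 = 6(Δ_2 - Δ_1) = 96
Natural end conditions: M_0 = M_3 = 0.
Solving the tridiagonal system: M_0 = 0, M_1 = -8/5, M_2 = 122/5, M_3 = 0.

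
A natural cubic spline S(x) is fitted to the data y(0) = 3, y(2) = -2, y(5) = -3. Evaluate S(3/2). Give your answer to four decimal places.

With m_i denoting the second derivative at x_i, h_i = 2, 3, and Δ_i = (y_(i+1) − y_i)/h_i = -5/2, -1/3:
  2·m_0 + 10·m_1 + 3·m_2 = 6(Δ_1 - Δ_0) = 13
Natural end conditions: m_0 = m_2 = 0.
Forward elimination and back-substitution give m_0 = 0, m_1 = 13/10, m_2 = 0.
On [0, 2], S(x) = 3 - 44/15·x + 0·x² + 13/120·x³.
With x = 3/2: S(3/2) = -331/320.

-1.0344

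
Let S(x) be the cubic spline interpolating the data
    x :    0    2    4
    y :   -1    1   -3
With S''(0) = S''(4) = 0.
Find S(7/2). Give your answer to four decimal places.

-1.6484

With M_i denoting the second derivative at x_i, h_i = 2, 2, and Δ_i = (y_(i+1) − y_i)/h_i = 1, -2:
  2·M_0 + 8·M_1 + 2·M_2 = 6(Δ_1 - Δ_0) = -18
Natural end conditions: M_0 = M_2 = 0.
Forward elimination and back-substitution give M_0 = 0, M_1 = -9/4, M_2 = 0.
On [2, 4], S(x) = 1 - 1/2·(x - 2) - 9/8·(x - 2)² + 3/16·(x - 2)³.
With (x - 2) = 3/2: S(7/2) = -211/128.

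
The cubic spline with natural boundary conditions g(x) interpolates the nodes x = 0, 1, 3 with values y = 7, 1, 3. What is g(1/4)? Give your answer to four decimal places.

5.2266

Let M_i = g''(x_i). Step sizes h_i = 1, 2; slopes of the chords Δ_i = (y_(i+1) - y_i)/h_i = -6, 1.
  1·M_0 + 6·M_1 + 2·M_2 = 6(Δ_1 - Δ_0) = 42
Natural end conditions: M_0 = M_2 = 0.
Solving the tridiagonal system: M_0 = 0, M_1 = 7, M_2 = 0.
On [0, 1], g(x) = 7 - 43/6·x + 0·x² + 7/6·x³.
With x = 1/4: g(1/4) = 669/128.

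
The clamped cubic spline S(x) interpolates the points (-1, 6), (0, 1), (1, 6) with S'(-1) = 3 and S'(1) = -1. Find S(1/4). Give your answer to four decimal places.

1.7578

With m_i denoting the second derivative at x_i, h_i = 1, 1, and Δ_i = (y_(i+1) − y_i)/h_i = -5, 5:
  1·m_0 + 4·m_1 + 1·m_2 = 6(Δ_1 - Δ_0) = 60
Clamped end conditions give two more equations: 2h_0·m_0 + h_0·m_1 = 6(Δ_0 - S'(-1)) = -48 and h_1·m_1 + 2h_1·m_2 = 6(S'(1) - Δ_1) = -36.
Forward elimination and back-substitution give m_0 = -41, m_1 = 34, m_2 = -35.
On [0, 1], S(x) = 1 - 1/2·x + 17·x² - 23/2·x³.
With x = 1/4: S(1/4) = 225/128.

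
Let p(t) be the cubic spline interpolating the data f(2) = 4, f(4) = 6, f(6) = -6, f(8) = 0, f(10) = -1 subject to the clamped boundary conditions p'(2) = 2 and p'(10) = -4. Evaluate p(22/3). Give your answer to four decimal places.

With σ_i denoting the second derivative at x_i, h_i = 2, 2, 2, 2, and Δ_i = (y_(i+1) − y_i)/h_i = 1, -6, 3, -1/2:
  2·σ_0 + 8·σ_1 + 2·σ_2 = 6(Δ_1 - Δ_0) = -42
  2·σ_1 + 8·σ_2 + 2·σ_3 = 6(Δ_2 - Δ_1) = 54
  2·σ_2 + 8·σ_3 + 2·σ_4 = 6(Δ_3 - Δ_2) = -21
Clamped end conditions give two more equations: 2h_0·σ_0 + h_0·σ_1 = 6(Δ_0 - p'(2)) = -6 and h_3·σ_3 + 2h_3·σ_4 = 6(p'(10) - Δ_3) = -21.
Forward elimination and back-substitution give σ_0 = 303/112, σ_1 = -471/56, σ_2 = 159/16, σ_3 = -243/56, σ_4 = -345/112.
On [6, 8], p(t) = -6 - 61/28·(t - 6) + 159/32·(t - 6)² - 533/448·(t - 6)³.
With (t - 6) = 4/3: p(22/3) = -1093/378.

-2.8915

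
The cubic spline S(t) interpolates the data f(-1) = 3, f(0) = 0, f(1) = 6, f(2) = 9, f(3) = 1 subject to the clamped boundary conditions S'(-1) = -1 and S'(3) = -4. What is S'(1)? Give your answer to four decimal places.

Let m_i = S''(x_i). Step sizes h_i = 1, 1, 1, 1; slopes of the chords Δ_i = (y_(i+1) - y_i)/h_i = -3, 6, 3, -8.
  1·m_0 + 4·m_1 + 1·m_2 = 6(Δ_1 - Δ_0) = 54
  1·m_1 + 4·m_2 + 1·m_3 = 6(Δ_2 - Δ_1) = -18
  1·m_2 + 4·m_3 + 1·m_4 = 6(Δ_3 - Δ_2) = -66
Clamped end conditions give two more equations: 2h_0·m_0 + h_0·m_1 = 6(Δ_0 - S'(-1)) = -12 and h_3·m_3 + 2h_3·m_4 = 6(S'(3) - Δ_3) = 24.
Solving: m_0 = -423/28, m_1 = 255/14, m_2 = -15/4, m_3 = -297/14, m_4 = 633/28.
On [1, 2], S'(t) = b_2 + 2c_2·(t - 1) + 3d_2·(t - 1)² with b_2 = Δ_2 - h_2(2m_2 + m_3)/6 = 109/14, c_2 = m_2/2 = -15/8, d_2 = (m_3 - m_2)/(6h_2) = -163/56. So S'(1) = 109/14.

7.7857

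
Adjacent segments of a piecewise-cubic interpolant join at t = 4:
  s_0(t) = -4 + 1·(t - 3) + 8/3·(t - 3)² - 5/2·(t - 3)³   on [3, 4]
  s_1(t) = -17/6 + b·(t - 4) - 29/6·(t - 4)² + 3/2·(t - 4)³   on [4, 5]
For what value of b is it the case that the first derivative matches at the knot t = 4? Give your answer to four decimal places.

-1.1667

s_0'(t) = 1 + 16/3·(t - 3) - 15/2·(t - 3)², so s_0'(4) = -7/6. On the right, s_1'(4) = b, so b = -7/6.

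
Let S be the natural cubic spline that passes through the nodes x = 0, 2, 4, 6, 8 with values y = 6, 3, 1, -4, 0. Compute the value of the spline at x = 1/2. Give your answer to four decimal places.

5.0993

Write M_i for S''(x_i). With h_i = 2, 2, 2, 2 and divided differences Δ_i = -3/2, -1, -5/2, 2, the continuity of S' gives the tridiagonal system
  2·M_0 + 8·M_1 + 2·M_2 = 6(Δ_1 - Δ_0) = 3
  2·M_1 + 8·M_2 + 2·M_3 = 6(Δ_2 - Δ_1) = -9
  2·M_2 + 8·M_3 + 2·M_4 = 6(Δ_3 - Δ_2) = 27
Natural end conditions: M_0 = M_4 = 0.
Solving the tridiagonal system: M_0 = 0, M_1 = 27/28, M_2 = -33/14, M_3 = 111/28, M_4 = 0.
On [0, 2], S(x) = 6 - 51/28·x + 0·x² + 9/112·x³.
With x = 1/2: S(1/2) = 4569/896.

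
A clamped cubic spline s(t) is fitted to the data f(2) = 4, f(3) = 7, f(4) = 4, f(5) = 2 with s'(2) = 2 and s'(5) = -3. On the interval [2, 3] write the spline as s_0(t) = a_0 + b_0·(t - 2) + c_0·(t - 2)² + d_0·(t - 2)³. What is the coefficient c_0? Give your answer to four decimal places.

With m_i denoting the second derivative at x_i, h_i = 1, 1, 1, and Δ_i = (y_(i+1) − y_i)/h_i = 3, -3, -2:
  1·m_0 + 4·m_1 + 1·m_2 = 6(Δ_1 - Δ_0) = -36
  1·m_1 + 4·m_2 + 1·m_3 = 6(Δ_2 - Δ_1) = 6
Clamped end conditions give two more equations: 2h_0·m_0 + h_0·m_1 = 6(Δ_0 - s'(2)) = 6 and h_2·m_2 + 2h_2·m_3 = 6(s'(5) - Δ_2) = -6.
Hence m_0 = 142/15, m_1 = -194/15, m_2 = 94/15, m_3 = -92/15.
On [2, 3], with s_0(t) = a_0 + b_0·(t - 2) + c_0·(t - 2)² + d_0·(t - 2)³: c_0 = m_0/2 = 71/15, d_0 = (m_1 - m_0)/(6h_0) = -56/15, b_0 = Δ_0 - h_0(2m_0 + m_1)/6 = 2.

4.7333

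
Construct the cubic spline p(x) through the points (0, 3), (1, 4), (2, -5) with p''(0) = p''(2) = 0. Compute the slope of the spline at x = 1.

With M_i denoting the second derivative at x_i, h_i = 1, 1, and Δ_i = (y_(i+1) − y_i)/h_i = 1, -9:
  1·M_0 + 4·M_1 + 1·M_2 = 6(Δ_1 - Δ_0) = -60
Natural end conditions: M_0 = M_2 = 0.
Solving the tridiagonal system: M_0 = 0, M_1 = -15, M_2 = 0.
On [1, 2], p'(x) = b_1 + 2c_1·(x - 1) + 3d_1·(x - 1)² with b_1 = Δ_1 - h_1(2M_1 + M_2)/6 = -4, c_1 = M_1/2 = -15/2, d_1 = (M_2 - M_1)/(6h_1) = 5/2. So p'(1) = -4.

-4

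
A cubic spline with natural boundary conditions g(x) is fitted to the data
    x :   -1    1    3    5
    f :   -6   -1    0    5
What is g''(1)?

Put σ_i = g'' at the i-th knot. Here h = (2, 2, 2) and Δ = (5/2, 1/2, 5/2), so the interior equations h_(i-1)·σ_(i-1) + 2(h_(i-1)+h_i)·σ_i + h_i·σ_(i+1) = 6(Δ_i − Δ_(i-1)) read
  2·σ_0 + 8·σ_1 + 2·σ_2 = 6(Δ_1 - Δ_0) = -12
  2·σ_1 + 8·σ_2 + 2·σ_3 = 6(Δ_2 - Δ_1) = 12
Natural end conditions: σ_0 = σ_3 = 0.
Solving: σ_0 = 0, σ_1 = -2, σ_2 = 2, σ_3 = 0.

-2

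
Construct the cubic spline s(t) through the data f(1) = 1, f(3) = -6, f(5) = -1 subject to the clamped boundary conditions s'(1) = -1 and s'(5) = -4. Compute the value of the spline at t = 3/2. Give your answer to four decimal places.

With σ_i denoting the second derivative at x_i, h_i = 2, 2, and Δ_i = (y_(i+1) − y_i)/h_i = -7/2, 5/2:
  2·σ_0 + 8·σ_1 + 2·σ_2 = 6(Δ_1 - Δ_0) = 36
Clamped end conditions give two more equations: 2h_0·σ_0 + h_0·σ_1 = 6(Δ_0 - s'(1)) = -15 and h_1·σ_1 + 2h_1·σ_2 = 6(s'(5) - Δ_1) = -39.
Solving: σ_0 = -9, σ_1 = 21/2, σ_2 = -15.
On [1, 3], s(t) = 1 - 1·(t - 1) - 9/2·(t - 1)² + 13/8·(t - 1)³.
With (t - 1) = 1/2: s(3/2) = -27/64.

-0.4219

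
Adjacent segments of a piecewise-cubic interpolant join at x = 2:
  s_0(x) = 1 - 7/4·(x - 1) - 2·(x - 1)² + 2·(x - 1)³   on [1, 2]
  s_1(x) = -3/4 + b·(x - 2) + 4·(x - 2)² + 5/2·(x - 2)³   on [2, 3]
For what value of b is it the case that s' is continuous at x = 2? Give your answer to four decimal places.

0.2500

s_0'(x) = -7/4 - 4·(x - 1) + 6·(x - 1)², so s_0'(2) = 1/4. On the right, s_1'(2) = b, so b = 1/4.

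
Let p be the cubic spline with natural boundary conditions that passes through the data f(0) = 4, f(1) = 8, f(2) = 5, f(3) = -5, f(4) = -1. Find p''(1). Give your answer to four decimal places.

Let M_i = p''(x_i). Step sizes h_i = 1, 1, 1, 1; slopes of the chords Δ_i = (y_(i+1) - y_i)/h_i = 4, -3, -10, 4.
  1·M_0 + 4·M_1 + 1·M_2 = 6(Δ_1 - Δ_0) = -42
  1·M_1 + 4·M_2 + 1·M_3 = 6(Δ_2 - Δ_1) = -42
  1·M_2 + 4·M_3 + 1·M_4 = 6(Δ_3 - Δ_2) = 84
Natural end conditions: M_0 = M_4 = 0.
Hence M_0 = 0, M_1 = -27/4, M_2 = -15, M_3 = 99/4, M_4 = 0.

-6.7500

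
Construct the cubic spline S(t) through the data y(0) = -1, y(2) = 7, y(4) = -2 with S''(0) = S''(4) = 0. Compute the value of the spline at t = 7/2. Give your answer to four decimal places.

Let M_i = S''(x_i). Step sizes h_i = 2, 2; slopes of the chords Δ_i = (y_(i+1) - y_i)/h_i = 4, -9/2.
  2·M_0 + 8·M_1 + 2·M_2 = 6(Δ_1 - Δ_0) = -51
Natural end conditions: M_0 = M_2 = 0.
Forward elimination and back-substitution give M_0 = 0, M_1 = -51/8, M_2 = 0.
On [2, 4], S(t) = 7 - 1/4·(t - 2) - 51/16·(t - 2)² + 17/32·(t - 2)³.
With (t - 2) = 3/2: S(7/2) = 319/256.

1.2461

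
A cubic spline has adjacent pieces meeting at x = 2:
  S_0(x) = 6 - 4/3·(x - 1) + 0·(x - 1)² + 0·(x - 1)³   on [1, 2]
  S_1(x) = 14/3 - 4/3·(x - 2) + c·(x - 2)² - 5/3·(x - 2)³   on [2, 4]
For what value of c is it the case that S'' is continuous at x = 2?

S_0''(x) = 0 + 0·(x - 1), so S_0''(2) = 0. On the right, S_1''(2) = 2c, so c = 0.

0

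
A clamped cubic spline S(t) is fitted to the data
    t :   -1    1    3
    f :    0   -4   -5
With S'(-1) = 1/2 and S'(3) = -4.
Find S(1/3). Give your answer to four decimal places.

-2.5926

Put m_i = S'' at the i-th knot. Here h = (2, 2) and Δ = (-2, -1/2), so the interior equations h_(i-1)·m_(i-1) + 2(h_(i-1)+h_i)·m_i + h_i·m_(i+1) = 6(Δ_i − Δ_(i-1)) read
  2·m_0 + 8·m_1 + 2·m_2 = 6(Δ_1 - Δ_0) = 9
Clamped end conditions give two more equations: 2h_0·m_0 + h_0·m_1 = 6(Δ_0 - S'(-1)) = -15 and h_1·m_1 + 2h_1·m_2 = 6(S'(3) - Δ_1) = -21.
Forward elimination and back-substitution give m_0 = -6, m_1 = 9/2, m_2 = -15/2.
On [-1, 1], S(t) = 0 + 1/2·(t + 1) - 3·(t + 1)² + 7/8·(t + 1)³.
With (t + 1) = 4/3: S(1/3) = -70/27.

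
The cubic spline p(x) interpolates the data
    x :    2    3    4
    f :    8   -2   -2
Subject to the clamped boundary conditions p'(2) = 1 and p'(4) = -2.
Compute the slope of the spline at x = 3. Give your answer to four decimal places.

Put M_i = p'' at the i-th knot. Here h = (1, 1) and Δ = (-10, 0), so the interior equations h_(i-1)·M_(i-1) + 2(h_(i-1)+h_i)·M_i + h_i·M_(i+1) = 6(Δ_i − Δ_(i-1)) read
  1·M_0 + 4·M_1 + 1·M_2 = 6(Δ_1 - Δ_0) = 60
Clamped end conditions give two more equations: 2h_0·M_0 + h_0·M_1 = 6(Δ_0 - p'(2)) = -66 and h_1·M_1 + 2h_1·M_2 = 6(p'(4) - Δ_1) = -12.
Solving the tridiagonal system: M_0 = -99/2, M_1 = 33, M_2 = -45/2.
On [3, 4], p'(x) = b_1 + 2c_1·(x - 3) + 3d_1·(x - 3)² with b_1 = Δ_1 - h_1(2M_1 + M_2)/6 = -29/4, c_1 = M_1/2 = 33/2, d_1 = (M_2 - M_1)/(6h_1) = -37/4. So p'(3) = -29/4.

-7.2500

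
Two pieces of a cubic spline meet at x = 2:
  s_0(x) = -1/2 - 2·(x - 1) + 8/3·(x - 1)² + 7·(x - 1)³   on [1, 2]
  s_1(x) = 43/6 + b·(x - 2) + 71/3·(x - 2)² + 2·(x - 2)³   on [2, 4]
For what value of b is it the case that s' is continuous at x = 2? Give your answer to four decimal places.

s_0'(x) = -2 + 16/3·(x - 1) + 21·(x - 1)², so s_0'(2) = 73/3. On the right, s_1'(2) = b, so b = 73/3.

24.3333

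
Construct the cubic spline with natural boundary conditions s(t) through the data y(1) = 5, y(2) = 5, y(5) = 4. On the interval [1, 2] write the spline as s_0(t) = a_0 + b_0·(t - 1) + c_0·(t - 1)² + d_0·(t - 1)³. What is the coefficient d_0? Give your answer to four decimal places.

-0.0417

Put σ_i = s'' at the i-th knot. Here h = (1, 3) and Δ = (0, -1/3), so the interior equations h_(i-1)·σ_(i-1) + 2(h_(i-1)+h_i)·σ_i + h_i·σ_(i+1) = 6(Δ_i − Δ_(i-1)) read
  1·σ_0 + 8·σ_1 + 3·σ_2 = 6(Δ_1 - Δ_0) = -2
Natural end conditions: σ_0 = σ_2 = 0.
Solving the tridiagonal system: σ_0 = 0, σ_1 = -1/4, σ_2 = 0.
On [1, 2], with s_0(t) = a_0 + b_0·(t - 1) + c_0·(t - 1)² + d_0·(t - 1)³: c_0 = σ_0/2 = 0, d_0 = (σ_1 - σ_0)/(6h_0) = -1/24, b_0 = Δ_0 - h_0(2σ_0 + σ_1)/6 = 1/24.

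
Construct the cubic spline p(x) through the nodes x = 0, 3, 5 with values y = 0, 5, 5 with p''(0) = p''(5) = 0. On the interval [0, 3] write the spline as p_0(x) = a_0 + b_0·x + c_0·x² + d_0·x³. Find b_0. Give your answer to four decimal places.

With m_i denoting the second derivative at x_i, h_i = 3, 2, and Δ_i = (y_(i+1) − y_i)/h_i = 5/3, 0:
  3·m_0 + 10·m_1 + 2·m_2 = 6(Δ_1 - Δ_0) = -10
Natural end conditions: m_0 = m_2 = 0.
Solving: m_0 = 0, m_1 = -1, m_2 = 0.
On [0, 3], with p_0(x) = a_0 + b_0·x + c_0·x² + d_0·x³: c_0 = m_0/2 = 0, d_0 = (m_1 - m_0)/(6h_0) = -1/18, b_0 = Δ_0 - h_0(2m_0 + m_1)/6 = 13/6.

2.1667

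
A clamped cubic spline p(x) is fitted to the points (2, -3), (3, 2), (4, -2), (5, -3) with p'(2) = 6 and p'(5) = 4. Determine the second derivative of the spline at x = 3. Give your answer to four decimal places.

-16.1333

Write σ_i for p''(x_i). With h_i = 1, 1, 1 and divided differences Δ_i = 5, -4, -1, the continuity of p' gives the tridiagonal system
  1·σ_0 + 4·σ_1 + 1·σ_2 = 6(Δ_1 - Δ_0) = -54
  1·σ_1 + 4·σ_2 + 1·σ_3 = 6(Δ_2 - Δ_1) = 18
Clamped end conditions give two more equations: 2h_0·σ_0 + h_0·σ_1 = 6(Δ_0 - p'(2)) = -6 and h_2·σ_2 + 2h_2·σ_3 = 6(p'(5) - Δ_2) = 30.
Solving: σ_0 = 76/15, σ_1 = -242/15, σ_2 = 82/15, σ_3 = 184/15.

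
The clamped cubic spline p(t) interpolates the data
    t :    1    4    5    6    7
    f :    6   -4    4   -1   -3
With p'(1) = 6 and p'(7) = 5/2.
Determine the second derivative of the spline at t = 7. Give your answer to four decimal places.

With m_i denoting the second derivative at x_i, h_i = 3, 1, 1, 1, and Δ_i = (y_(i+1) − y_i)/h_i = -10/3, 8, -5, -2:
  3·m_0 + 8·m_1 + 1·m_2 = 6(Δ_1 - Δ_0) = 68
  1·m_1 + 4·m_2 + 1·m_3 = 6(Δ_2 - Δ_1) = -78
  1·m_2 + 4·m_3 + 1·m_4 = 6(Δ_3 - Δ_2) = 18
Clamped end conditions give two more equations: 2h_0·m_0 + h_0·m_1 = 6(Δ_0 - p'(1)) = -56 and h_3·m_3 + 2h_3·m_4 = 6(p'(7) - Δ_3) = 27.
Solving the tridiagonal system: m_0 = -75/4, m_1 = 113/6, m_2 = -317/12, m_3 = 53/6, m_4 = 109/12.

9.0833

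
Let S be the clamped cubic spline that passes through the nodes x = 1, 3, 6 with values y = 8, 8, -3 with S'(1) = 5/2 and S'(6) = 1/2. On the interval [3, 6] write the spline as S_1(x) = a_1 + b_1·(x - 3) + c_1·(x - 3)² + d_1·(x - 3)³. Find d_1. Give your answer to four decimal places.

0.5315

Let σ_i = S''(x_i). Step sizes h_i = 2, 3; slopes of the chords Δ_i = (y_(i+1) - y_i)/h_i = 0, -11/3.
  2·σ_0 + 10·σ_1 + 3·σ_2 = 6(Δ_1 - Δ_0) = -22
Clamped end conditions give two more equations: 2h_0·σ_0 + h_0·σ_1 = 6(Δ_0 - S'(1)) = -15 and h_1·σ_1 + 2h_1·σ_2 = 6(S'(6) - Δ_1) = 25.
Solving: σ_0 = -39/20, σ_1 = -18/5, σ_2 = 179/30.
On [3, 6], with S_1(x) = a_1 + b_1·(x - 3) + c_1·(x - 3)² + d_1·(x - 3)³: c_1 = σ_1/2 = -9/5, d_1 = (σ_2 - σ_1)/(6h_1) = 287/540, b_1 = Δ_1 - h_1(2σ_1 + σ_2)/6 = -61/20.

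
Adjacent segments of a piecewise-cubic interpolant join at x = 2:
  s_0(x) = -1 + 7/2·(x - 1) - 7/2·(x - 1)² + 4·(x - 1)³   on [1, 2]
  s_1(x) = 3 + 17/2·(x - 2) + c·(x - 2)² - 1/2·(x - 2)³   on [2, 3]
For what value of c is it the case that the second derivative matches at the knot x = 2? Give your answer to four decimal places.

s_0''(x) = -7 + 24·(x - 1), so s_0''(2) = 17. On the right, s_1''(2) = 2c, so c = 17/2.

8.5000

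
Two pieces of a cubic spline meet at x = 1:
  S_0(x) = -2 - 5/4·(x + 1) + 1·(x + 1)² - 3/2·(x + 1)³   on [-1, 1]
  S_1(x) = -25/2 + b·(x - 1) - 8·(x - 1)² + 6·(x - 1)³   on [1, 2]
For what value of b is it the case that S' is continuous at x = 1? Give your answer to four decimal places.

S_0'(x) = -5/4 + 2·(x + 1) - 9/2·(x + 1)², so S_0'(1) = -61/4. On the right, S_1'(1) = b, so b = -61/4.

-15.2500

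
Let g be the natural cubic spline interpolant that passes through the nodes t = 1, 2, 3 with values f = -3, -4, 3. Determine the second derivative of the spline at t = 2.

12

With M_i denoting the second derivative at x_i, h_i = 1, 1, and Δ_i = (y_(i+1) − y_i)/h_i = -1, 7:
  1·M_0 + 4·M_1 + 1·M_2 = 6(Δ_1 - Δ_0) = 48
Natural end conditions: M_0 = M_2 = 0.
Hence M_0 = 0, M_1 = 12, M_2 = 0.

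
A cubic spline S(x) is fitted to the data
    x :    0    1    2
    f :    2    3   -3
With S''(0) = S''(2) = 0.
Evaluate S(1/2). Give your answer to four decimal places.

3.1563

Put M_i = S'' at the i-th knot. Here h = (1, 1) and Δ = (1, -6), so the interior equations h_(i-1)·M_(i-1) + 2(h_(i-1)+h_i)·M_i + h_i·M_(i+1) = 6(Δ_i − Δ_(i-1)) read
  1·M_0 + 4·M_1 + 1·M_2 = 6(Δ_1 - Δ_0) = -42
Natural end conditions: M_0 = M_2 = 0.
Forward elimination and back-substitution give M_0 = 0, M_1 = -21/2, M_2 = 0.
On [0, 1], S(x) = 2 + 11/4·x + 0·x² - 7/4·x³.
With x = 1/2: S(1/2) = 101/32.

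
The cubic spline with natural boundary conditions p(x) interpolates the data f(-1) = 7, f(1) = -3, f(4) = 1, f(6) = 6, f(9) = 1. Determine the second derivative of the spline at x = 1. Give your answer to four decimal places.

3.7793

Put M_i = p'' at the i-th knot. Here h = (2, 3, 2, 3) and Δ = (-5, 4/3, 5/2, -5/3), so the interior equations h_(i-1)·M_(i-1) + 2(h_(i-1)+h_i)·M_i + h_i·M_(i+1) = 6(Δ_i − Δ_(i-1)) read
  2·M_0 + 10·M_1 + 3·M_2 = 6(Δ_1 - Δ_0) = 38
  3·M_1 + 10·M_2 + 2·M_3 = 6(Δ_2 - Δ_1) = 7
  2·M_2 + 10·M_3 + 3·M_4 = 6(Δ_3 - Δ_2) = -25
Natural end conditions: M_0 = M_4 = 0.
Forward elimination and back-substitution give M_0 = 0, M_1 = 548/145, M_2 = 2/29, M_3 = -729/290, M_4 = 0.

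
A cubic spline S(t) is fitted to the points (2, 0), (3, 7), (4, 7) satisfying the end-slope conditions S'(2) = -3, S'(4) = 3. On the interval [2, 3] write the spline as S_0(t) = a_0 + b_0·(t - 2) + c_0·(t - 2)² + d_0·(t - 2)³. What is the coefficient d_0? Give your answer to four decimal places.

-11.7500

Put M_i = S'' at the i-th knot. Here h = (1, 1) and Δ = (7, 0), so the interior equations h_(i-1)·M_(i-1) + 2(h_(i-1)+h_i)·M_i + h_i·M_(i+1) = 6(Δ_i − Δ_(i-1)) read
  1·M_0 + 4·M_1 + 1·M_2 = 6(Δ_1 - Δ_0) = -42
Clamped end conditions give two more equations: 2h_0·M_0 + h_0·M_1 = 6(Δ_0 - S'(2)) = 60 and h_1·M_1 + 2h_1·M_2 = 6(S'(4) - Δ_1) = 18.
Solving the tridiagonal system: M_0 = 87/2, M_1 = -27, M_2 = 45/2.
On [2, 3], with S_0(t) = a_0 + b_0·(t - 2) + c_0·(t - 2)² + d_0·(t - 2)³: c_0 = M_0/2 = 87/4, d_0 = (M_1 - M_0)/(6h_0) = -47/4, b_0 = Δ_0 - h_0(2M_0 + M_1)/6 = -3.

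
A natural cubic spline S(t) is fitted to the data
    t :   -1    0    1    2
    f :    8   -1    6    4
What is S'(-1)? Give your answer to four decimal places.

-13.8667

With M_i denoting the second derivative at x_i, h_i = 1, 1, 1, and Δ_i = (y_(i+1) − y_i)/h_i = -9, 7, -2:
  1·M_0 + 4·M_1 + 1·M_2 = 6(Δ_1 - Δ_0) = 96
  1·M_1 + 4·M_2 + 1·M_3 = 6(Δ_2 - Δ_1) = -54
Natural end conditions: M_0 = M_3 = 0.
Forward elimination and back-substitution give M_0 = 0, M_1 = 146/5, M_2 = -104/5, M_3 = 0.
On [-1, 0], S'(t) = b_0 + 2c_0·(t + 1) + 3d_0·(t + 1)² with b_0 = Δ_0 - h_0(2M_0 + M_1)/6 = -208/15, c_0 = M_0/2 = 0, d_0 = (M_1 - M_0)/(6h_0) = 73/15. So S'(-1) = -208/15.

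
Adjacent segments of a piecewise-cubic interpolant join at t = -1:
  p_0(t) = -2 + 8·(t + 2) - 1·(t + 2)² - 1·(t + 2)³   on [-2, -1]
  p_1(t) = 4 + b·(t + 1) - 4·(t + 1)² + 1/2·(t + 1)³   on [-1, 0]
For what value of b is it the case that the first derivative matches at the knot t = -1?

3

p_0'(t) = 8 - 2·(t + 2) - 3·(t + 2)², so p_0'(-1) = 3. On the right, p_1'(-1) = b, so b = 3.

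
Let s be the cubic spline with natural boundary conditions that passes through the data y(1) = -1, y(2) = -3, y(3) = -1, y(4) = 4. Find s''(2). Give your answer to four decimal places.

5.2000

Let M_i = s''(x_i). Step sizes h_i = 1, 1, 1; slopes of the chords Δ_i = (y_(i+1) - y_i)/h_i = -2, 2, 5.
  1·M_0 + 4·M_1 + 1·M_2 = 6(Δ_1 - Δ_0) = 24
  1·M_1 + 4·M_2 + 1·M_3 = 6(Δ_2 - Δ_1) = 18
Natural end conditions: M_0 = M_3 = 0.
Hence M_0 = 0, M_1 = 26/5, M_2 = 16/5, M_3 = 0.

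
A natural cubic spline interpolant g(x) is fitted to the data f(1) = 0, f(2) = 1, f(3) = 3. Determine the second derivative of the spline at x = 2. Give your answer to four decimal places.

With M_i denoting the second derivative at x_i, h_i = 1, 1, and Δ_i = (y_(i+1) − y_i)/h_i = 1, 2:
  1·M_0 + 4·M_1 + 1·M_2 = 6(Δ_1 - Δ_0) = 6
Natural end conditions: M_0 = M_2 = 0.
Forward elimination and back-substitution give M_0 = 0, M_1 = 3/2, M_2 = 0.

1.5000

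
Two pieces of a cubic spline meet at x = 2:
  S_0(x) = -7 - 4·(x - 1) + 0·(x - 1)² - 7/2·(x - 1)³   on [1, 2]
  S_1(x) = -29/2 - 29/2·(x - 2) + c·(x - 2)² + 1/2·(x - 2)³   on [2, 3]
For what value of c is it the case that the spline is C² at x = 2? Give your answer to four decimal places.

S_0''(x) = 0 - 21·(x - 1), so S_0''(2) = -21. On the right, S_1''(2) = 2c, so c = -21/2.

-10.5000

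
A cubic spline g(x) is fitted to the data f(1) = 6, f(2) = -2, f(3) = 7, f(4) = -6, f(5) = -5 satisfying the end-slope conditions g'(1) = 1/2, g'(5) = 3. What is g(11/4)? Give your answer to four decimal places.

5.7482

Let σ_i = g''(x_i). Step sizes h_i = 1, 1, 1, 1; slopes of the chords Δ_i = (y_(i+1) - y_i)/h_i = -8, 9, -13, 1.
  1·σ_0 + 4·σ_1 + 1·σ_2 = 6(Δ_1 - Δ_0) = 102
  1·σ_1 + 4·σ_2 + 1·σ_3 = 6(Δ_2 - Δ_1) = -132
  1·σ_2 + 4·σ_3 + 1·σ_4 = 6(Δ_3 - Δ_2) = 84
Clamped end conditions give two more equations: 2h_0·σ_0 + h_0·σ_1 = 6(Δ_0 - g'(1)) = -51 and h_3·σ_3 + 2h_3·σ_4 = 6(g'(5) - Δ_3) = 12.
Solving: σ_0 = -2893/56, σ_1 = 1465/28, σ_2 = -445/8, σ_3 = 1069/28, σ_4 = -733/56.
On [2, 3], g(x) = -2 + 93/112·(x - 2) + 1465/56·(x - 2)² - 2015/112·(x - 2)³.
With (x - 2) = 3/4: g(11/4) = 41203/7168.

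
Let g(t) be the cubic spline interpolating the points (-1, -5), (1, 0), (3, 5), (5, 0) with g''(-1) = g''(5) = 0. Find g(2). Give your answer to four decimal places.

With M_i denoting the second derivative at x_i, h_i = 2, 2, 2, and Δ_i = (y_(i+1) − y_i)/h_i = 5/2, 5/2, -5/2:
  2·M_0 + 8·M_1 + 2·M_2 = 6(Δ_1 - Δ_0) = 0
  2·M_1 + 8·M_2 + 2·M_3 = 6(Δ_2 - Δ_1) = -30
Natural end conditions: M_0 = M_3 = 0.
Solving: M_0 = 0, M_1 = 1, M_2 = -4, M_3 = 0.
On [1, 3], g(t) = 0 + 19/6·(t - 1) + 1/2·(t - 1)² - 5/12·(t - 1)³.
With (t - 1) = 1: g(2) = 13/4.

3.2500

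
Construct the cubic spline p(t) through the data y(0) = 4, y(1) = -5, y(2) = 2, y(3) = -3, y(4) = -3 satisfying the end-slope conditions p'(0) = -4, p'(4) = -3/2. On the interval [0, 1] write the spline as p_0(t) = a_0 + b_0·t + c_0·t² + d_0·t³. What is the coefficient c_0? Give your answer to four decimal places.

-17.7946

Put M_i = p'' at the i-th knot. Here h = (1, 1, 1, 1) and Δ = (-9, 7, -5, 0), so the interior equations h_(i-1)·M_(i-1) + 2(h_(i-1)+h_i)·M_i + h_i·M_(i+1) = 6(Δ_i − Δ_(i-1)) read
  1·M_0 + 4·M_1 + 1·M_2 = 6(Δ_1 - Δ_0) = 96
  1·M_1 + 4·M_2 + 1·M_3 = 6(Δ_2 - Δ_1) = -72
  1·M_2 + 4·M_3 + 1·M_4 = 6(Δ_3 - Δ_2) = 30
Clamped end conditions give two more equations: 2h_0·M_0 + h_0·M_1 = 6(Δ_0 - p'(0)) = -30 and h_3·M_3 + 2h_3·M_4 = 6(p'(4) - Δ_3) = -9.
Forward elimination and back-substitution give M_0 = -1993/56, M_1 = 1153/28, M_2 = -265/8, M_3 = 541/28, M_4 = -793/56.
On [0, 1], with p_0(t) = a_0 + b_0·t + c_0·t² + d_0·t³: c_0 = M_0/2 = -1993/112, d_0 = (M_1 - M_0)/(6h_0) = 1433/112, b_0 = Δ_0 - h_0(2M_0 + M_1)/6 = -4.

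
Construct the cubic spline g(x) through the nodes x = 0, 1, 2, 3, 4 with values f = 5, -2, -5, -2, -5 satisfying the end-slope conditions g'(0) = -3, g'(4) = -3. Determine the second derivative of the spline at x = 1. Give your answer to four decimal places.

7.2857

Let M_i = g''(x_i). Step sizes h_i = 1, 1, 1, 1; slopes of the chords Δ_i = (y_(i+1) - y_i)/h_i = -7, -3, 3, -3.
  1·M_0 + 4·M_1 + 1·M_2 = 6(Δ_1 - Δ_0) = 24
  1·M_1 + 4·M_2 + 1·M_3 = 6(Δ_2 - Δ_1) = 36
  1·M_2 + 4·M_3 + 1·M_4 = 6(Δ_3 - Δ_2) = -36
Clamped end conditions give two more equations: 2h_0·M_0 + h_0·M_1 = 6(Δ_0 - g'(0)) = -24 and h_3·M_3 + 2h_3·M_4 = 6(g'(4) - Δ_3) = 0.
Solving: M_0 = -219/14, M_1 = 51/7, M_2 = 21/2, M_3 = -93/7, M_4 = 93/14.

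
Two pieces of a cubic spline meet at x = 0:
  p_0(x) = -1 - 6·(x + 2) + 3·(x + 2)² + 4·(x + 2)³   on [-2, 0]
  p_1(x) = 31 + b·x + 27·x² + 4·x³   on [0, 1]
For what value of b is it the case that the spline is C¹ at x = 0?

p_0'(x) = -6 + 6·(x + 2) + 12·(x + 2)², so p_0'(0) = 54. On the right, p_1'(0) = b, so b = 54.

54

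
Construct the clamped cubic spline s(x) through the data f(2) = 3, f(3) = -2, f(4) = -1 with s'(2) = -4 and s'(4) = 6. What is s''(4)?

11

Put M_i = s'' at the i-th knot. Here h = (1, 1) and Δ = (-5, 1), so the interior equations h_(i-1)·M_(i-1) + 2(h_(i-1)+h_i)·M_i + h_i·M_(i+1) = 6(Δ_i − Δ_(i-1)) read
  1·M_0 + 4·M_1 + 1·M_2 = 6(Δ_1 - Δ_0) = 36
Clamped end conditions give two more equations: 2h_0·M_0 + h_0·M_1 = 6(Δ_0 - s'(2)) = -6 and h_1·M_1 + 2h_1·M_2 = 6(s'(4) - Δ_1) = 30.
Solving the tridiagonal system: M_0 = -7, M_1 = 8, M_2 = 11.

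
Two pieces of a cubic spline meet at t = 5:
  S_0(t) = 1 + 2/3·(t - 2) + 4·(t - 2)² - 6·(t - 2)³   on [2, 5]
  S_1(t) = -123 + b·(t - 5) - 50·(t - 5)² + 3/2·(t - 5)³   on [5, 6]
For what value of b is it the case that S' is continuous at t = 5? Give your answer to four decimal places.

-137.3333

S_0'(t) = 2/3 + 8·(t - 2) - 18·(t - 2)², so S_0'(5) = -412/3. On the right, S_1'(5) = b, so b = -412/3.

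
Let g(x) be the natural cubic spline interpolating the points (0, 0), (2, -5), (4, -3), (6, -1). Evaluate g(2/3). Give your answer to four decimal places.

Write m_i for g''(x_i). With h_i = 2, 2, 2 and divided differences Δ_i = -5/2, 1, 1, the continuity of g' gives the tridiagonal system
  2·m_0 + 8·m_1 + 2·m_2 = 6(Δ_1 - Δ_0) = 21
  2·m_1 + 8·m_2 + 2·m_3 = 6(Δ_2 - Δ_1) = 0
Natural end conditions: m_0 = m_3 = 0.
Solving the tridiagonal system: m_0 = 0, m_1 = 14/5, m_2 = -7/10, m_3 = 0.
On [0, 2], g(x) = 0 - 103/30·x + 0·x² + 7/30·x³.
With x = 2/3: g(2/3) = -899/405.

-2.2198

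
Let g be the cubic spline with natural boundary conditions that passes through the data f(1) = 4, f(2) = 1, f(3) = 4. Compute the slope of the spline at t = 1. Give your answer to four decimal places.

Put σ_i = g'' at the i-th knot. Here h = (1, 1) and Δ = (-3, 3), so the interior equations h_(i-1)·σ_(i-1) + 2(h_(i-1)+h_i)·σ_i + h_i·σ_(i+1) = 6(Δ_i − Δ_(i-1)) read
  1·σ_0 + 4·σ_1 + 1·σ_2 = 6(Δ_1 - Δ_0) = 36
Natural end conditions: σ_0 = σ_2 = 0.
Hence σ_0 = 0, σ_1 = 9, σ_2 = 0.
On [1, 2], g'(t) = b_0 + 2c_0·(t - 1) + 3d_0·(t - 1)² with b_0 = Δ_0 - h_0(2σ_0 + σ_1)/6 = -9/2, c_0 = σ_0/2 = 0, d_0 = (σ_1 - σ_0)/(6h_0) = 3/2. So g'(1) = -9/2.

-4.5000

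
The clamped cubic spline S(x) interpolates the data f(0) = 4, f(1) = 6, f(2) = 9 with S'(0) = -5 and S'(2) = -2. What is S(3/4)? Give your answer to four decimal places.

With M_i denoting the second derivative at x_i, h_i = 1, 1, and Δ_i = (y_(i+1) − y_i)/h_i = 2, 3:
  1·M_0 + 4·M_1 + 1·M_2 = 6(Δ_1 - Δ_0) = 6
Clamped end conditions give two more equations: 2h_0·M_0 + h_0·M_1 = 6(Δ_0 - S'(0)) = 42 and h_1·M_1 + 2h_1·M_2 = 6(S'(2) - Δ_1) = -30.
Solving the tridiagonal system: M_0 = 21, M_1 = 0, M_2 = -15.
On [0, 1], S(x) = 4 - 5·x + 21/2·x² - 7/2·x³.
With x = 3/4: S(3/4) = 599/128.

4.6797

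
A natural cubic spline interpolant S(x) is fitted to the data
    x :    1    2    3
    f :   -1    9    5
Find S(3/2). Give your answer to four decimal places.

Let σ_i = S''(x_i). Step sizes h_i = 1, 1; slopes of the chords Δ_i = (y_(i+1) - y_i)/h_i = 10, -4.
  1·σ_0 + 4·σ_1 + 1·σ_2 = 6(Δ_1 - Δ_0) = -84
Natural end conditions: σ_0 = σ_2 = 0.
Hence σ_0 = 0, σ_1 = -21, σ_2 = 0.
On [1, 2], S(x) = -1 + 27/2·(x - 1) + 0·(x - 1)² - 7/2·(x - 1)³.
With (x - 1) = 1/2: S(3/2) = 85/16.

5.3125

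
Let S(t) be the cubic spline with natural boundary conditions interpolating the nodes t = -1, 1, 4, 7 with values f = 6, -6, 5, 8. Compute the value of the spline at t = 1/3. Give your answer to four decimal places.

Write M_i for S''(x_i). With h_i = 2, 3, 3 and divided differences Δ_i = -6, 11/3, 1, the continuity of S' gives the tridiagonal system
  2·M_0 + 10·M_1 + 3·M_2 = 6(Δ_1 - Δ_0) = 58
  3·M_1 + 12·M_2 + 3·M_3 = 6(Δ_2 - Δ_1) = -16
Natural end conditions: M_0 = M_3 = 0.
Solving: M_0 = 0, M_1 = 248/37, M_2 = -334/111, M_3 = 0.
On [-1, 1], S(t) = 6 - 914/111·(t + 1) + 0·(t + 1)² + 62/111·(t + 1)³.
With (t + 1) = 4/3: S(1/3) = -10954/2997.

-3.6550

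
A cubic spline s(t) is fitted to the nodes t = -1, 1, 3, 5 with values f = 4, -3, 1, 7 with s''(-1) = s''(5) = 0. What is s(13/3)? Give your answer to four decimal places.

5.0593

Put M_i = s'' at the i-th knot. Here h = (2, 2, 2) and Δ = (-7/2, 2, 3), so the interior equations h_(i-1)·M_(i-1) + 2(h_(i-1)+h_i)·M_i + h_i·M_(i+1) = 6(Δ_i − Δ_(i-1)) read
  2·M_0 + 8·M_1 + 2·M_2 = 6(Δ_1 - Δ_0) = 33
  2·M_1 + 8·M_2 + 2·M_3 = 6(Δ_2 - Δ_1) = 6
Natural end conditions: M_0 = M_3 = 0.
Hence M_0 = 0, M_1 = 21/5, M_2 = -3/10, M_3 = 0.
On [3, 5], s(t) = 1 + 16/5·(t - 3) - 3/20·(t - 3)² + 1/40·(t - 3)³.
With (t - 3) = 4/3: s(13/3) = 683/135.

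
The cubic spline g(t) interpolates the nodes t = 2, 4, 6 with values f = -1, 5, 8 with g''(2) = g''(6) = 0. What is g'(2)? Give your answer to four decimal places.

3.3750

Let M_i = g''(x_i). Step sizes h_i = 2, 2; slopes of the chords Δ_i = (y_(i+1) - y_i)/h_i = 3, 3/2.
  2·M_0 + 8·M_1 + 2·M_2 = 6(Δ_1 - Δ_0) = -9
Natural end conditions: M_0 = M_2 = 0.
Hence M_0 = 0, M_1 = -9/8, M_2 = 0.
On [2, 4], g'(t) = b_0 + 2c_0·(t - 2) + 3d_0·(t - 2)² with b_0 = Δ_0 - h_0(2M_0 + M_1)/6 = 27/8, c_0 = M_0/2 = 0, d_0 = (M_1 - M_0)/(6h_0) = -3/32. So g'(2) = 27/8.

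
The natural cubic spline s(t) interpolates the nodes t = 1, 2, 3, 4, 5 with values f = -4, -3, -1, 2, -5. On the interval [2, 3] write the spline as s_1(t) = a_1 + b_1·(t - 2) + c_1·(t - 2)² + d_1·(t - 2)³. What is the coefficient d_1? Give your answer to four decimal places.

0.9107

With M_i denoting the second derivative at x_i, h_i = 1, 1, 1, 1, and Δ_i = (y_(i+1) − y_i)/h_i = 1, 2, 3, -7:
  1·M_0 + 4·M_1 + 1·M_2 = 6(Δ_1 - Δ_0) = 6
  1·M_1 + 4·M_2 + 1·M_3 = 6(Δ_2 - Δ_1) = 6
  1·M_2 + 4·M_3 + 1·M_4 = 6(Δ_3 - Δ_2) = -60
Natural end conditions: M_0 = M_4 = 0.
Solving the tridiagonal system: M_0 = 0, M_1 = 3/28, M_2 = 39/7, M_3 = -459/28, M_4 = 0.
On [2, 3], with s_1(t) = a_1 + b_1·(t - 2) + c_1·(t - 2)² + d_1·(t - 2)³: c_1 = M_1/2 = 3/56, d_1 = (M_2 - M_1)/(6h_1) = 51/56, b_1 = Δ_1 - h_1(2M_1 + M_2)/6 = 29/28.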